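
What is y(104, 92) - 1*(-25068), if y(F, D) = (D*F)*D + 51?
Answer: 905375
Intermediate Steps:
y(F, D) = 51 + F*D² (y(F, D) = F*D² + 51 = 51 + F*D²)
y(104, 92) - 1*(-25068) = (51 + 104*92²) - 1*(-25068) = (51 + 104*8464) + 25068 = (51 + 880256) + 25068 = 880307 + 25068 = 905375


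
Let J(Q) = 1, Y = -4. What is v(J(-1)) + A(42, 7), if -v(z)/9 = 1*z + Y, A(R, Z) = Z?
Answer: 34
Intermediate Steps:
v(z) = 36 - 9*z (v(z) = -9*(1*z - 4) = -9*(z - 4) = -9*(-4 + z) = 36 - 9*z)
v(J(-1)) + A(42, 7) = (36 - 9*1) + 7 = (36 - 9) + 7 = 27 + 7 = 34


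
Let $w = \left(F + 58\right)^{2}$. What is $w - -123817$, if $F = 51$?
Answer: $135698$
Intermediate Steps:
$w = 11881$ ($w = \left(51 + 58\right)^{2} = 109^{2} = 11881$)
$w - -123817 = 11881 - -123817 = 11881 + 123817 = 135698$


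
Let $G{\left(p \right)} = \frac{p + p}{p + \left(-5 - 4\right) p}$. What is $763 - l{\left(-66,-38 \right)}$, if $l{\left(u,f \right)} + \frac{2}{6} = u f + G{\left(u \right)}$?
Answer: $- \frac{20933}{12} \approx -1744.4$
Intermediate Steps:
$G{\left(p \right)} = - \frac{1}{4}$ ($G{\left(p \right)} = \frac{2 p}{p - 9 p} = \frac{2 p}{\left(-8\right) p} = 2 p \left(- \frac{1}{8 p}\right) = - \frac{1}{4}$)
$l{\left(u,f \right)} = - \frac{7}{12} + f u$ ($l{\left(u,f \right)} = - \frac{1}{3} + \left(u f - \frac{1}{4}\right) = - \frac{1}{3} + \left(f u - \frac{1}{4}\right) = - \frac{1}{3} + \left(- \frac{1}{4} + f u\right) = - \frac{7}{12} + f u$)
$763 - l{\left(-66,-38 \right)} = 763 - \left(- \frac{7}{12} - -2508\right) = 763 - \left(- \frac{7}{12} + 2508\right) = 763 - \frac{30089}{12} = - \frac{20933}{12}$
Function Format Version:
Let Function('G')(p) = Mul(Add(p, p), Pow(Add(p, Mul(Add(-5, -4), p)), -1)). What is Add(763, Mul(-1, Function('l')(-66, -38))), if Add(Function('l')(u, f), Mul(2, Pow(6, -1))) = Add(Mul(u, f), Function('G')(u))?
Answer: Rational(-20933, 12) ≈ -1744.4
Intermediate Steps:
Function('G')(p) = Rational(-1, 4) (Function('G')(p) = Mul(Mul(2, p), Pow(Add(p, Mul(-9, p)), -1)) = Mul(Mul(2, p), Pow(Mul(-8, p), -1)) = Mul(Mul(2, p), Mul(Rational(-1, 8), Pow(p, -1))) = Rational(-1, 4))
Function('l')(u, f) = Add(Rational(-7, 12), Mul(f, u)) (Function('l')(u, f) = Add(Rational(-1, 3), Add(Mul(u, f), Rational(-1, 4))) = Add(Rational(-1, 3), Add(Mul(f, u), Rational(-1, 4))) = Add(Rational(-1, 3), Add(Rational(-1, 4), Mul(f, u))) = Add(Rational(-7, 12), Mul(f, u)))
Add(763, Mul(-1, Function('l')(-66, -38))) = Add(763, Mul(-1, Add(Rational(-7, 12), Mul(-38, -66)))) = Add(763, Mul(-1, Add(Rational(-7, 12), 2508))) = Add(763, Mul(-1, Rational(30089, 12))) = Add(763, Rational(-30089, 12)) = Rational(-20933, 12)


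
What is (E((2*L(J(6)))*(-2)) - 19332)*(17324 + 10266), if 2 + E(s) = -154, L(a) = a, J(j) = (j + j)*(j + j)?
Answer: -537673920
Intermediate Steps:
J(j) = 4*j**2 (J(j) = (2*j)*(2*j) = 4*j**2)
E(s) = -156 (E(s) = -2 - 154 = -156)
(E((2*L(J(6)))*(-2)) - 19332)*(17324 + 10266) = (-156 - 19332)*(17324 + 10266) = -19488*27590 = -537673920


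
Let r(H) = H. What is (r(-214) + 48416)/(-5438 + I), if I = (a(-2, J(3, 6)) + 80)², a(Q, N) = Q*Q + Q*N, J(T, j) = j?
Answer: -24101/127 ≈ -189.77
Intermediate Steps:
a(Q, N) = Q² + N*Q
I = 5184 (I = (-2*(6 - 2) + 80)² = (-2*4 + 80)² = (-8 + 80)² = 72² = 5184)
(r(-214) + 48416)/(-5438 + I) = (-214 + 48416)/(-5438 + 5184) = 48202/(-254) = 48202*(-1/254) = -24101/127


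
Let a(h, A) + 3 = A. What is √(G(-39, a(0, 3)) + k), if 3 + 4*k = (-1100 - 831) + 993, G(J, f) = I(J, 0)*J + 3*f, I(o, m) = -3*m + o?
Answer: √5143/2 ≈ 35.857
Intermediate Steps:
I(o, m) = o - 3*m
a(h, A) = -3 + A
G(J, f) = J² + 3*f (G(J, f) = (J - 3*0)*J + 3*f = (J + 0)*J + 3*f = J*J + 3*f = J² + 3*f)
k = -941/4 (k = -¾ + ((-1100 - 831) + 993)/4 = -¾ + (-1931 + 993)/4 = -¾ + (¼)*(-938) = -¾ - 469/2 = -941/4 ≈ -235.25)
√(G(-39, a(0, 3)) + k) = √(((-39)² + 3*(-3 + 3)) - 941/4) = √((1521 + 3*0) - 941/4) = √((1521 + 0) - 941/4) = √(1521 - 941/4) = √(5143/4) = √5143/2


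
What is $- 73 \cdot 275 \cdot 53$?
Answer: $-1063975$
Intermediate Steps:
$- 73 \cdot 275 \cdot 53 = \left(-73\right) 14575 = -1063975$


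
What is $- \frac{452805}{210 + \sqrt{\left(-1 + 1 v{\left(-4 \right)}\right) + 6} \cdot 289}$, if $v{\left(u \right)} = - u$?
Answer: $- \frac{150935}{359} \approx -420.43$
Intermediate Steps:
$- \frac{452805}{210 + \sqrt{\left(-1 + 1 v{\left(-4 \right)}\right) + 6} \cdot 289} = - \frac{452805}{210 + \sqrt{\left(-1 + 1 \left(\left(-1\right) \left(-4\right)\right)\right) + 6} \cdot 289} = - \frac{452805}{210 + \sqrt{\left(-1 + 1 \cdot 4\right) + 6} \cdot 289} = - \frac{452805}{210 + \sqrt{\left(-1 + 4\right) + 6} \cdot 289} = - \frac{452805}{210 + \sqrt{3 + 6} \cdot 289} = - \frac{452805}{210 + \sqrt{9} \cdot 289} = - \frac{452805}{210 + 3 \cdot 289} = - \frac{452805}{210 + 867} = - \frac{452805}{1077} = \left(-452805\right) \frac{1}{1077} = - \frac{150935}{359}$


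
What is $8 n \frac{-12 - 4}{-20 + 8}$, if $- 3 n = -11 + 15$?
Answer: $- \frac{128}{9} \approx -14.222$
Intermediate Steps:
$n = - \frac{4}{3}$ ($n = - \frac{-11 + 15}{3} = \left(- \frac{1}{3}\right) 4 = - \frac{4}{3} \approx -1.3333$)
$8 n \frac{-12 - 4}{-20 + 8} = 8 \left(- \frac{4}{3}\right) \frac{-12 - 4}{-20 + 8} = - \frac{32 \left(- \frac{16}{-12}\right)}{3} = - \frac{32 \left(\left(-16\right) \left(- \frac{1}{12}\right)\right)}{3} = \left(- \frac{32}{3}\right) \frac{4}{3} = - \frac{128}{9}$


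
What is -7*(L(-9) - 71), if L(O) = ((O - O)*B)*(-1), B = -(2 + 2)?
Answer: 497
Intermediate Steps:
B = -4 (B = -1*4 = -4)
L(O) = 0 (L(O) = ((O - O)*(-4))*(-1) = (0*(-4))*(-1) = 0*(-1) = 0)
-7*(L(-9) - 71) = -7*(0 - 71) = -7*(-71) = 497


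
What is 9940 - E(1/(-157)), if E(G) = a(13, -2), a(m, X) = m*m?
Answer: 9771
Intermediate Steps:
a(m, X) = m²
E(G) = 169 (E(G) = 13² = 169)
9940 - E(1/(-157)) = 9940 - 1*169 = 9940 - 169 = 9771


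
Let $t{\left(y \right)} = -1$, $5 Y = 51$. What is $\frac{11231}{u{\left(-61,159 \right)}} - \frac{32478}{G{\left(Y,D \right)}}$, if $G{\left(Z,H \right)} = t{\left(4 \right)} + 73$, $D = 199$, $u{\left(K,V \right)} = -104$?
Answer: $- \frac{174431}{312} \approx -559.07$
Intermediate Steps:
$Y = \frac{51}{5}$ ($Y = \frac{1}{5} \cdot 51 = \frac{51}{5} \approx 10.2$)
$G{\left(Z,H \right)} = 72$ ($G{\left(Z,H \right)} = -1 + 73 = 72$)
$\frac{11231}{u{\left(-61,159 \right)}} - \frac{32478}{G{\left(Y,D \right)}} = \frac{11231}{-104} - \frac{32478}{72} = 11231 \left(- \frac{1}{104}\right) - \frac{5413}{12} = - \frac{11231}{104} - \frac{5413}{12} = - \frac{174431}{312}$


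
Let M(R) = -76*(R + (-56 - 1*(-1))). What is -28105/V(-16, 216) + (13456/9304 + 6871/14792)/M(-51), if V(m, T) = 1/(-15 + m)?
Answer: 120745611147417997/138588141376 ≈ 8.7126e+5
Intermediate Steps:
M(R) = 4180 - 76*R (M(R) = -76*(R + (-56 + 1)) = -76*(R - 55) = -76*(-55 + R) = 4180 - 76*R)
-28105/V(-16, 216) + (13456/9304 + 6871/14792)/M(-51) = -28105/(1/(-15 - 16)) + (13456/9304 + 6871/14792)/(4180 - 76*(-51)) = -28105/(1/(-31)) + (13456*(1/9304) + 6871*(1/14792))/(4180 + 3876) = -28105/(-1/31) + (1682/1163 + 6871/14792)/8056 = -28105*(-31) + (32871117/17203096)*(1/8056) = 871255 + 32871117/138588141376 = 120745611147417997/138588141376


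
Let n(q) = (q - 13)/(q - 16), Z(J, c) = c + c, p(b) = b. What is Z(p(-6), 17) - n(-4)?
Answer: 663/20 ≈ 33.150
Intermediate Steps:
Z(J, c) = 2*c
n(q) = (-13 + q)/(-16 + q)
Z(p(-6), 17) - n(-4) = 2*17 - (-13 - 4)/(-16 - 4) = 34 - (-17)/(-20) = 34 - (-1)*(-17)/20 = 34 - 1*17/20 = 34 - 17/20 = 663/20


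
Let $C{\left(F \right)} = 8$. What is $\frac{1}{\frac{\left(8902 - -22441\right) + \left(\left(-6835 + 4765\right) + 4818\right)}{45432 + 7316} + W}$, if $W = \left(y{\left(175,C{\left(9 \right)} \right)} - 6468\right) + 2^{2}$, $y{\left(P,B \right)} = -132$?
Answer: $- \frac{52748}{347891717} \approx -0.00015162$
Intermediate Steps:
$W = -6596$ ($W = \left(-132 - 6468\right) + 2^{2} = -6600 + 4 = -6596$)
$\frac{1}{\frac{\left(8902 - -22441\right) + \left(\left(-6835 + 4765\right) + 4818\right)}{45432 + 7316} + W} = \frac{1}{\frac{\left(8902 - -22441\right) + \left(\left(-6835 + 4765\right) + 4818\right)}{45432 + 7316} - 6596} = \frac{1}{\frac{\left(8902 + 22441\right) + \left(-2070 + 4818\right)}{52748} - 6596} = \frac{1}{\left(31343 + 2748\right) \frac{1}{52748} - 6596} = \frac{1}{34091 \cdot \frac{1}{52748} - 6596} = \frac{1}{\frac{34091}{52748} - 6596} = \frac{1}{- \frac{347891717}{52748}} = - \frac{52748}{347891717}$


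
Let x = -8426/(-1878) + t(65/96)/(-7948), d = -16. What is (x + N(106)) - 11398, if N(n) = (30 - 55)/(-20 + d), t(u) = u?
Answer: -8162550471307/716464512 ≈ -11393.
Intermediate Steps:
N(n) = 25/36 (N(n) = (30 - 55)/(-20 - 16) = -25/(-36) = -25*(-1/36) = 25/36)
x = 357165741/79607168 (x = -8426/(-1878) + (65/96)/(-7948) = -8426*(-1/1878) + (65*(1/96))*(-1/7948) = 4213/939 + (65/96)*(-1/7948) = 4213/939 - 65/763008 = 357165741/79607168 ≈ 4.4866)
(x + N(106)) - 11398 = (357165741/79607168 + 25/36) - 11398 = 3712036469/716464512 - 11398 = -8162550471307/716464512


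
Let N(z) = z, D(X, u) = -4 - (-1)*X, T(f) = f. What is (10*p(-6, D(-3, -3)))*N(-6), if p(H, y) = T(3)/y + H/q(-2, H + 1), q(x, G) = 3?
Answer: 1020/7 ≈ 145.71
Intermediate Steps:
D(X, u) = -4 + X
p(H, y) = 3/y + H/3
(10*p(-6, D(-3, -3)))*N(-6) = (10*(3/(-4 - 3) + (⅓)*(-6)))*(-6) = (10*(3/(-7) - 2))*(-6) = (10*(3*(-⅐) - 2))*(-6) = (10*(-3/7 - 2))*(-6) = (10*(-17/7))*(-6) = -170/7*(-6) = 1020/7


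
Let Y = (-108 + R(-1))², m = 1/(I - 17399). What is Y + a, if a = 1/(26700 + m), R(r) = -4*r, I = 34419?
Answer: 4915158171836/454434001 ≈ 10816.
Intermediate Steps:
m = 1/17020 (m = 1/(34419 - 17399) = 1/17020 ≈ 5.8754e-5)
Y = 10816 (Y = (-108 - 4*(-1))² = (-108 + 4)² = (-104)² = 10816)
a = 17020/454434001 (a = 1/(26700 + 1/17020) = 1/(454434001/17020) = 17020/454434001 ≈ 3.7453e-5)
Y + a = 10816 + 17020/454434001 = 4915158171836/454434001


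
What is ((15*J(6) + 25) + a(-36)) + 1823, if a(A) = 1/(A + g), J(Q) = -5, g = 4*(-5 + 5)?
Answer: 63827/36 ≈ 1773.0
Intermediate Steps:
g = 0 (g = 4*0 = 0)
a(A) = 1/A (a(A) = 1/(A + 0) = 1/A)
((15*J(6) + 25) + a(-36)) + 1823 = ((15*(-5) + 25) + 1/(-36)) + 1823 = ((-75 + 25) - 1/36) + 1823 = (-50 - 1/36) + 1823 = -1801/36 + 1823 = 63827/36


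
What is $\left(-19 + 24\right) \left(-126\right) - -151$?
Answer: $-479$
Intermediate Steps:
$\left(-19 + 24\right) \left(-126\right) - -151 = 5 \left(-126\right) + 151 = -630 + 151 = -479$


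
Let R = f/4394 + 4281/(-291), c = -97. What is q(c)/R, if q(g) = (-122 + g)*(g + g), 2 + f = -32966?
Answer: -696472998/364159 ≈ -1912.6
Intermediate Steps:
f = -32968 (f = -2 - 32966 = -32968)
q(g) = 2*g*(-122 + g) (q(g) = (-122 + g)*(2*g) = 2*g*(-122 + g))
R = -364159/16393 (R = -32968/4394 + 4281/(-291) = -32968*1/4394 + 4281*(-1/291) = -1268/169 - 1427/97 = -364159/16393 ≈ -22.214)
q(c)/R = (2*(-97)*(-122 - 97))/(-364159/16393) = (2*(-97)*(-219))*(-16393/364159) = 42486*(-16393/364159) = -696472998/364159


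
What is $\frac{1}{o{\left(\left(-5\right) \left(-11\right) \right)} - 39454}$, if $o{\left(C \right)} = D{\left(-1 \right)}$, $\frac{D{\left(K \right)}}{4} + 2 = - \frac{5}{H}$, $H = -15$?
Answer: $- \frac{3}{118382} \approx -2.5342 \cdot 10^{-5}$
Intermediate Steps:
$D{\left(K \right)} = - \frac{20}{3}$ ($D{\left(K \right)} = -8 + 4 \left(- \frac{5}{-15}\right) = -8 + 4 \left(\left(-5\right) \left(- \frac{1}{15}\right)\right) = -8 + 4 \cdot \frac{1}{3} = -8 + \frac{4}{3} = - \frac{20}{3}$)
$o{\left(C \right)} = - \frac{20}{3}$
$\frac{1}{o{\left(\left(-5\right) \left(-11\right) \right)} - 39454} = \frac{1}{- \frac{20}{3} - 39454} = \frac{1}{- \frac{118382}{3}} = - \frac{3}{118382}$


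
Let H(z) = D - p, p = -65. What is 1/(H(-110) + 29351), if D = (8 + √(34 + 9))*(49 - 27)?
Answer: 7398/218916413 - 11*√43/437832826 ≈ 3.3629e-5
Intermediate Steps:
D = 176 + 22*√43 (D = (8 + √43)*22 = 176 + 22*√43 ≈ 320.26)
H(z) = 241 + 22*√43 (H(z) = (176 + 22*√43) - 1*(-65) = (176 + 22*√43) + 65 = 241 + 22*√43)
1/(H(-110) + 29351) = 1/((241 + 22*√43) + 29351) = 1/(29592 + 22*√43)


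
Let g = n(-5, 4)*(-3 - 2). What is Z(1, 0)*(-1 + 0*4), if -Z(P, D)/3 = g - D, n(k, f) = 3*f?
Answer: -180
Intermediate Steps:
g = -60 (g = (3*4)*(-3 - 2) = 12*(-5) = -60)
Z(P, D) = 180 + 3*D (Z(P, D) = -3*(-60 - D) = 180 + 3*D)
Z(1, 0)*(-1 + 0*4) = (180 + 3*0)*(-1 + 0*4) = (180 + 0)*(-1 + 0) = 180*(-1) = -180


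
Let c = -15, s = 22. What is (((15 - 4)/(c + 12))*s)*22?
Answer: -5324/3 ≈ -1774.7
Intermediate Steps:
(((15 - 4)/(c + 12))*s)*22 = (((15 - 4)/(-15 + 12))*22)*22 = ((11/(-3))*22)*22 = ((11*(-⅓))*22)*22 = -11/3*22*22 = -242/3*22 = -5324/3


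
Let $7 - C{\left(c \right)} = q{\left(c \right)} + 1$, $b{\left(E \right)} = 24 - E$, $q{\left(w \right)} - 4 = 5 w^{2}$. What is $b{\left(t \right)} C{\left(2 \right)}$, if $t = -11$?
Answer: $-630$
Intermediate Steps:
$q{\left(w \right)} = 4 + 5 w^{2}$
$C{\left(c \right)} = 2 - 5 c^{2}$ ($C{\left(c \right)} = 7 - \left(\left(4 + 5 c^{2}\right) + 1\right) = 7 - \left(5 + 5 c^{2}\right) = 2 - 5 c^{2}$)
$b{\left(t \right)} C{\left(2 \right)} = \left(24 - -11\right) \left(2 - 5 \cdot 2^{2}\right) = \left(24 + 11\right) \left(2 - 20\right) = 35 \left(2 - 20\right) = 35 \left(-18\right) = -630$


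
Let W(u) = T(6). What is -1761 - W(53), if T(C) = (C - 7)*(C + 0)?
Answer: -1755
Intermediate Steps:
T(C) = C*(-7 + C) (T(C) = (-7 + C)*C = C*(-7 + C))
W(u) = -6 (W(u) = 6*(-7 + 6) = 6*(-1) = -6)
-1761 - W(53) = -1761 - 1*(-6) = -1761 + 6 = -1755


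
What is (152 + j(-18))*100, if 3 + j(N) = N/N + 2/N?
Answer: 134900/9 ≈ 14989.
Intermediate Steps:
j(N) = -2 + 2/N (j(N) = -3 + (N/N + 2/N) = -3 + (1 + 2/N) = -2 + 2/N)
(152 + j(-18))*100 = (152 + (-2 + 2/(-18)))*100 = (152 + (-2 + 2*(-1/18)))*100 = (152 + (-2 - ⅑))*100 = (152 - 19/9)*100 = (1349/9)*100 = 134900/9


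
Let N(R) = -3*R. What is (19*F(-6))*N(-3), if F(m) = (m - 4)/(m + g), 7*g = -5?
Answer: 11970/47 ≈ 254.68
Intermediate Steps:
g = -5/7 (g = (⅐)*(-5) = -5/7 ≈ -0.71429)
F(m) = (-4 + m)/(-5/7 + m) (F(m) = (m - 4)/(m - 5/7) = (-4 + m)/(-5/7 + m))
(19*F(-6))*N(-3) = (19*(7*(-4 - 6)/(-5 + 7*(-6))))*(-3*(-3)) = (19*(7*(-10)/(-5 - 42)))*9 = (19*(7*(-10)/(-47)))*9 = (19*(7*(-1/47)*(-10)))*9 = (19*(70/47))*9 = (1330/47)*9 = 11970/47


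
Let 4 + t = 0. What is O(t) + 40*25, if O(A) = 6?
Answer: 1006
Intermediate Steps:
t = -4 (t = -4 + 0 = -4)
O(t) + 40*25 = 6 + 40*25 = 6 + 1000 = 1006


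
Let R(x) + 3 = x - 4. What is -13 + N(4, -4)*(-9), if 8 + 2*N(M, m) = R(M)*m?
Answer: -31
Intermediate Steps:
R(x) = -7 + x (R(x) = -3 + (x - 4) = -3 + (-4 + x) = -7 + x)
N(M, m) = -4 + m*(-7 + M)/2 (N(M, m) = -4 + ((-7 + M)*m)/2 = -4 + (m*(-7 + M))/2 = -4 + m*(-7 + M)/2)
-13 + N(4, -4)*(-9) = -13 + (-4 + (1/2)*(-4)*(-7 + 4))*(-9) = -13 + (-4 + (1/2)*(-4)*(-3))*(-9) = -13 + (-4 + 6)*(-9) = -13 + 2*(-9) = -13 - 18 = -31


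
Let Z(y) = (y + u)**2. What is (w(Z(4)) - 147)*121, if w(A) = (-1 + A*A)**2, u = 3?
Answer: 696942213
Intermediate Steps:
Z(y) = (3 + y)**2 (Z(y) = (y + 3)**2 = (3 + y)**2)
w(A) = (-1 + A**2)**2
(w(Z(4)) - 147)*121 = ((-1 + ((3 + 4)**2)**2)**2 - 147)*121 = ((-1 + (7**2)**2)**2 - 147)*121 = ((-1 + 49**2)**2 - 147)*121 = ((-1 + 2401)**2 - 147)*121 = (2400**2 - 147)*121 = (5760000 - 147)*121 = 5759853*121 = 696942213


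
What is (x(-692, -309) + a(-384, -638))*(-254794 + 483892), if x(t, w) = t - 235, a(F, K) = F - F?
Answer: -212373846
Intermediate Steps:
a(F, K) = 0
x(t, w) = -235 + t
(x(-692, -309) + a(-384, -638))*(-254794 + 483892) = ((-235 - 692) + 0)*(-254794 + 483892) = (-927 + 0)*229098 = -927*229098 = -212373846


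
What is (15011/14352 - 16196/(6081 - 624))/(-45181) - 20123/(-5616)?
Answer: 19018850371013/5307786891576 ≈ 3.5832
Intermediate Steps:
(15011/14352 - 16196/(6081 - 624))/(-45181) - 20123/(-5616) = (15011*(1/14352) - 16196/5457)*(-1/45181) - 20123*(-1/5616) = (15011/14352 - 16196*1/5457)*(-1/45181) + 20123/5616 = (15011/14352 - 16196/5457)*(-1/45181) + 20123/5616 = -50176655/26106288*(-1/45181) + 20123/5616 = 50176655/1179508198128 + 20123/5616 = 19018850371013/5307786891576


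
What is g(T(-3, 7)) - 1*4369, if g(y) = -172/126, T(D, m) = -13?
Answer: -275333/63 ≈ -4370.4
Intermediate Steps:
g(y) = -86/63 (g(y) = -172*1/126 = -86/63)
g(T(-3, 7)) - 1*4369 = -86/63 - 1*4369 = -86/63 - 4369 = -275333/63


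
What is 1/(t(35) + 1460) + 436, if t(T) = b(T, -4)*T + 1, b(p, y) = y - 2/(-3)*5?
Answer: 1880471/4313 ≈ 436.00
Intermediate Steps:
b(p, y) = 10/3 + y (b(p, y) = y - 2*(-⅓)*5 = y + (⅔)*5 = y + 10/3 = 10/3 + y)
t(T) = 1 - 2*T/3 (t(T) = (10/3 - 4)*T + 1 = -2*T/3 + 1 = 1 - 2*T/3)
1/(t(35) + 1460) + 436 = 1/((1 - ⅔*35) + 1460) + 436 = 1/((1 - 70/3) + 1460) + 436 = 1/(-67/3 + 1460) + 436 = 1/(4313/3) + 436 = 3/4313 + 436 = 1880471/4313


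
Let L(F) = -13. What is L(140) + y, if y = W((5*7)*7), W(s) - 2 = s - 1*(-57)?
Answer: 291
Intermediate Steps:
W(s) = 59 + s (W(s) = 2 + (s - 1*(-57)) = 2 + (s + 57) = 2 + (57 + s) = 59 + s)
y = 304 (y = 59 + (5*7)*7 = 59 + 35*7 = 59 + 245 = 304)
L(140) + y = -13 + 304 = 291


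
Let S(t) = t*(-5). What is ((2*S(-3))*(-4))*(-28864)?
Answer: 3463680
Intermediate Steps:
S(t) = -5*t
((2*S(-3))*(-4))*(-28864) = ((2*(-5*(-3)))*(-4))*(-28864) = ((2*15)*(-4))*(-28864) = (30*(-4))*(-28864) = -120*(-28864) = 3463680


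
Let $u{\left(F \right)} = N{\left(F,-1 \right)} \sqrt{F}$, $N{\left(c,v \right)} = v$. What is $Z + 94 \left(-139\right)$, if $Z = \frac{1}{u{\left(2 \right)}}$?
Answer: $-13066 - \frac{\sqrt{2}}{2} \approx -13067.0$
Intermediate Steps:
$u{\left(F \right)} = - \sqrt{F}$
$Z = - \frac{\sqrt{2}}{2}$ ($Z = \frac{1}{\left(-1\right) \sqrt{2}} = - \frac{\sqrt{2}}{2} \approx -0.70711$)
$Z + 94 \left(-139\right) = - \frac{\sqrt{2}}{2} + 94 \left(-139\right) = - \frac{\sqrt{2}}{2} - 13066 = -13066 - \frac{\sqrt{2}}{2}$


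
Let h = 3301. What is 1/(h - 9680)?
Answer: -1/6379 ≈ -0.00015676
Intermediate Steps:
1/(h - 9680) = 1/(3301 - 9680) = 1/(-6379) = -1/6379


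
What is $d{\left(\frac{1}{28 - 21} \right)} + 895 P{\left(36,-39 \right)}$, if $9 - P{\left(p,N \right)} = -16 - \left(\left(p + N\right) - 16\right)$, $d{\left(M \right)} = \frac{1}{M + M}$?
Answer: $\frac{10747}{2} \approx 5373.5$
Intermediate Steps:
$d{\left(M \right)} = \frac{1}{2 M}$
$P{\left(p,N \right)} = 9 + N + p$ ($P{\left(p,N \right)} = 9 - \left(-16 - \left(\left(p + N\right) - 16\right)\right) = 9 - \left(-16 - \left(\left(N + p\right) - 16\right)\right) = 9 - \left(-16 - \left(-16 + N + p\right)\right) = 9 - \left(- N - p\right) = 9 + \left(N + p\right) = 9 + N + p$)
$d{\left(\frac{1}{28 - 21} \right)} + 895 P{\left(36,-39 \right)} = \frac{1}{2 \frac{1}{28 - 21}} + 895 \left(9 - 39 + 36\right) = \frac{1}{2 \cdot \frac{1}{7}} + 895 \cdot 6 = \frac{\frac{1}{\frac{1}{7}}}{2} + 5370 = \frac{1}{2} \cdot 7 + 5370 = \frac{7}{2} + 5370 = \frac{10747}{2}$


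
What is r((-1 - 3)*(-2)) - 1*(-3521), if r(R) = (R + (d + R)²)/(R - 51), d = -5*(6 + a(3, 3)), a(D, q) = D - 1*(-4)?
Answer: 148146/43 ≈ 3445.3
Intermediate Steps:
a(D, q) = 4 + D (a(D, q) = D + 4 = 4 + D)
d = -65 (d = -5*(6 + (4 + 3)) = -5*(6 + 7) = -5*13 = -65)
r(R) = (R + (-65 + R)²)/(-51 + R) (r(R) = (R + (-65 + R)²)/(R - 51) = (R + (-65 + R)²)/(-51 + R))
r((-1 - 3)*(-2)) - 1*(-3521) = ((-1 - 3)*(-2) + (65 - (-1 - 3)*(-2))²)/(-51 + (-1 - 3)*(-2)) - 1*(-3521) = (-4*(-2) + (65 - (-4)*(-2))²)/(-51 - 4*(-2)) + 3521 = (8 + (65 - 1*8)²)/(-51 + 8) + 3521 = (8 + (65 - 8)²)/(-43) + 3521 = -(8 + 57²)/43 + 3521 = -(8 + 3249)/43 + 3521 = -1/43*3257 + 3521 = -3257/43 + 3521 = 148146/43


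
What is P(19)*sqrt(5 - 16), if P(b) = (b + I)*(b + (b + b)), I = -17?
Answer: 114*I*sqrt(11) ≈ 378.1*I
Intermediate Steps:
P(b) = 3*b*(-17 + b) (P(b) = (b - 17)*(b + (b + b)) = (-17 + b)*(b + 2*b) = (-17 + b)*(3*b) = 3*b*(-17 + b))
P(19)*sqrt(5 - 16) = (3*19*(-17 + 19))*sqrt(5 - 16) = (3*19*2)*sqrt(-11) = 114*(I*sqrt(11)) = 114*I*sqrt(11)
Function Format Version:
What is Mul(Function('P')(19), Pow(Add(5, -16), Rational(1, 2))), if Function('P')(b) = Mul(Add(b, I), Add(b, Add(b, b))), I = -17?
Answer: Mul(114, I, Pow(11, Rational(1, 2))) ≈ Mul(378.10, I)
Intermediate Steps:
Function('P')(b) = Mul(3, b, Add(-17, b)) (Function('P')(b) = Mul(Add(b, -17), Add(b, Add(b, b))) = Mul(Add(-17, b), Add(b, Mul(2, b))) = Mul(Add(-17, b), Mul(3, b)) = Mul(3, b, Add(-17, b)))
Mul(Function('P')(19), Pow(Add(5, -16), Rational(1, 2))) = Mul(Mul(3, 19, Add(-17, 19)), Pow(Add(5, -16), Rational(1, 2))) = Mul(Mul(3, 19, 2), Pow(-11, Rational(1, 2))) = Mul(114, Mul(I, Pow(11, Rational(1, 2)))) = Mul(114, I, Pow(11, Rational(1, 2)))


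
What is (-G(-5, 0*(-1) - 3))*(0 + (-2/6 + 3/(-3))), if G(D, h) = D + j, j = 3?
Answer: -8/3 ≈ -2.6667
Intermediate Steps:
G(D, h) = 3 + D (G(D, h) = D + 3 = 3 + D)
(-G(-5, 0*(-1) - 3))*(0 + (-2/6 + 3/(-3))) = (-(3 - 5))*(0 + (-2/6 + 3/(-3))) = (-1*(-2))*(0 + (-2*1/6 + 3*(-1/3))) = 2*(0 + (-1/3 - 1)) = 2*(0 - 4/3) = 2*(-4/3) = -8/3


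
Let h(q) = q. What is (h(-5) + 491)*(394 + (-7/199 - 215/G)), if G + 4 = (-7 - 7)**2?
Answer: 1215795663/6368 ≈ 1.9092e+5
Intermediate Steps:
G = 192 (G = -4 + (-7 - 7)**2 = -4 + (-14)**2 = -4 + 196 = 192)
(h(-5) + 491)*(394 + (-7/199 - 215/G)) = (-5 + 491)*(394 + (-7/199 - 215/192)) = 486*(394 + (-7*1/199 - 215*1/192)) = 486*(394 + (-7/199 - 215/192)) = 486*(394 - 44129/38208) = 486*(15009823/38208) = 1215795663/6368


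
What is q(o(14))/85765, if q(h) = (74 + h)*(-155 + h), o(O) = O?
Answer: -12408/85765 ≈ -0.14467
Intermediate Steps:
q(h) = (-155 + h)*(74 + h)
q(o(14))/85765 = (-11470 + 14**2 - 81*14)/85765 = (-11470 + 196 - 1134)*(1/85765) = -12408*1/85765 = -12408/85765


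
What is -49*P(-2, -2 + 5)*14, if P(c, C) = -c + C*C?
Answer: -7546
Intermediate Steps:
P(c, C) = C**2 - c (P(c, C) = -c + C**2 = C**2 - c)
-49*P(-2, -2 + 5)*14 = -49*((-2 + 5)**2 - 1*(-2))*14 = -49*(3**2 + 2)*14 = -49*(9 + 2)*14 = -49*11*14 = -539*14 = -7546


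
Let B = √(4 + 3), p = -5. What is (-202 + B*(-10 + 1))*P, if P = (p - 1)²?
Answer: -7272 - 324*√7 ≈ -8129.2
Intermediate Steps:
P = 36 (P = (-5 - 1)² = (-6)² = 36)
B = √7 ≈ 2.6458
(-202 + B*(-10 + 1))*P = (-202 + √7*(-10 + 1))*36 = (-202 + √7*(-9))*36 = (-202 - 9*√7)*36 = -7272 - 324*√7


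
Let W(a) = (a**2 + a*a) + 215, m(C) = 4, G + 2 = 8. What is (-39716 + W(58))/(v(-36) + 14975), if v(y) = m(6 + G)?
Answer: -32773/14979 ≈ -2.1879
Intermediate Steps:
G = 6 (G = -2 + 8 = 6)
W(a) = 215 + 2*a**2 (W(a) = (a**2 + a**2) + 215 = 2*a**2 + 215 = 215 + 2*a**2)
v(y) = 4
(-39716 + W(58))/(v(-36) + 14975) = (-39716 + (215 + 2*58**2))/(4 + 14975) = (-39716 + (215 + 2*3364))/14979 = (-39716 + (215 + 6728))*(1/14979) = (-39716 + 6943)*(1/14979) = -32773*1/14979 = -32773/14979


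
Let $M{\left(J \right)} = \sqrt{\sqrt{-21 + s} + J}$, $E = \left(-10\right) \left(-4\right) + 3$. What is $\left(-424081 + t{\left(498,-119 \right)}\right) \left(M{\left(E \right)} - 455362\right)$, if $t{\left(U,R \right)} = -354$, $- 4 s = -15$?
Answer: $193271570470 - \frac{424435 \sqrt{172 + 2 i \sqrt{69}}}{2} \approx 1.9327 \cdot 10^{11} - 1.3426 \cdot 10^{5} i$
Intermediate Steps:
$s = \frac{15}{4}$ ($s = \left(- \frac{1}{4}\right) \left(-15\right) = \frac{15}{4} \approx 3.75$)
$E = 43$ ($E = 40 + 3 = 43$)
$M{\left(J \right)} = \sqrt{J + \frac{i \sqrt{69}}{2}}$ ($M{\left(J \right)} = \sqrt{\sqrt{-21 + \frac{15}{4}} + J} = \sqrt{\sqrt{- \frac{69}{4}} + J} = \sqrt{\frac{i \sqrt{69}}{2} + J} = \sqrt{J + \frac{i \sqrt{69}}{2}}$)
$\left(-424081 + t{\left(498,-119 \right)}\right) \left(M{\left(E \right)} - 455362\right) = \left(-424081 - 354\right) \left(\frac{\sqrt{4 \cdot 43 + 2 i \sqrt{69}}}{2} - 455362\right) = - 424435 \left(\frac{\sqrt{172 + 2 i \sqrt{69}}}{2} - 455362\right) = - 424435 \left(-455362 + \frac{\sqrt{172 + 2 i \sqrt{69}}}{2}\right) = 193271570470 - \frac{424435 \sqrt{172 + 2 i \sqrt{69}}}{2}$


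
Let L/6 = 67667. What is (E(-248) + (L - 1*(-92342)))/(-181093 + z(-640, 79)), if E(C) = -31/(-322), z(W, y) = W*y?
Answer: -160466799/74592266 ≈ -2.1513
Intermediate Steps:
L = 406002 (L = 6*67667 = 406002)
E(C) = 31/322 (E(C) = -31*(-1/322) = 31/322)
(E(-248) + (L - 1*(-92342)))/(-181093 + z(-640, 79)) = (31/322 + (406002 - 1*(-92342)))/(-181093 - 640*79) = (31/322 + (406002 + 92342))/(-181093 - 50560) = (31/322 + 498344)/(-231653) = (160466799/322)*(-1/231653) = -160466799/74592266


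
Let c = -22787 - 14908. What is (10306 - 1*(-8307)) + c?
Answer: -19082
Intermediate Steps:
c = -37695
(10306 - 1*(-8307)) + c = (10306 - 1*(-8307)) - 37695 = (10306 + 8307) - 37695 = 18613 - 37695 = -19082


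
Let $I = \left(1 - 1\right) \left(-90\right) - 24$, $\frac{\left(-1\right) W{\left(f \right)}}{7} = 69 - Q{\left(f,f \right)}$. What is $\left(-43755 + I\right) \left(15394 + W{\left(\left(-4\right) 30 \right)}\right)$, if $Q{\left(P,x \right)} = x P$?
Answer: $-5065711869$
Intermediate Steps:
$Q{\left(P,x \right)} = P x$
$W{\left(f \right)} = -483 + 7 f^{2}$ ($W{\left(f \right)} = - 7 \left(69 - f f\right) = - 7 \left(69 - f^{2}\right) = -483 + 7 f^{2}$)
$I = -24$ ($I = \left(1 - 1\right) \left(-90\right) - 24 = 0 \left(-90\right) - 24 = 0 - 24 = -24$)
$\left(-43755 + I\right) \left(15394 + W{\left(\left(-4\right) 30 \right)}\right) = \left(-43755 - 24\right) \left(15394 - \left(483 - 7 \left(\left(-4\right) 30\right)^{2}\right)\right) = - 43779 \left(15394 - \left(483 - 7 \left(-120\right)^{2}\right)\right) = - 43779 \left(15394 + \left(-483 + 7 \cdot 14400\right)\right) = - 43779 \left(15394 + \left(-483 + 100800\right)\right) = - 43779 \left(15394 + 100317\right) = \left(-43779\right) 115711 = -5065711869$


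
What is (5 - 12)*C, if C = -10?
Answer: 70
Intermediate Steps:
(5 - 12)*C = (5 - 12)*(-10) = -7*(-10) = 70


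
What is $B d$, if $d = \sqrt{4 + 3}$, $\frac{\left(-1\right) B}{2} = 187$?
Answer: $- 374 \sqrt{7} \approx -989.51$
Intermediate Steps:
$B = -374$ ($B = \left(-2\right) 187 = -374$)
$d = \sqrt{7} \approx 2.6458$
$B d = - 374 \sqrt{7}$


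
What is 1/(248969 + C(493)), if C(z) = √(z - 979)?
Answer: 248969/61985563447 - 9*I*√6/61985563447 ≈ 4.0166e-6 - 3.5565e-10*I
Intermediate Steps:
C(z) = √(-979 + z)
1/(248969 + C(493)) = 1/(248969 + √(-979 + 493)) = 1/(248969 + √(-486)) = 1/(248969 + 9*I*√6)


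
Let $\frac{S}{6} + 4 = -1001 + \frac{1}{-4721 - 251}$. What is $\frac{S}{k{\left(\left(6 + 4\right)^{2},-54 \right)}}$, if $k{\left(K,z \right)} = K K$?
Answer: $- \frac{14990583}{24860000} \approx -0.603$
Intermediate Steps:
$k{\left(K,z \right)} = K^{2}$
$S = - \frac{14990583}{2486}$ ($S = -24 + 6 \left(-1001 + \frac{1}{-4721 - 251}\right) = -24 + 6 \left(-1001 + \frac{1}{-4972}\right) = -24 + 6 \left(-1001 - \frac{1}{4972}\right) = -24 + 6 \left(- \frac{4976973}{4972}\right) = -24 - \frac{14930919}{2486} = - \frac{14990583}{2486} \approx -6030.0$)
$\frac{S}{k{\left(\left(6 + 4\right)^{2},-54 \right)}} = - \frac{14990583}{2486 \left(\left(6 + 4\right)^{2}\right)^{2}} = - \frac{14990583}{2486 \left(10^{2}\right)^{2}} = - \frac{14990583}{2486 \cdot 100^{2}} = - \frac{14990583}{2486 \cdot 10000} = \left(- \frac{14990583}{2486}\right) \frac{1}{10000} = - \frac{14990583}{24860000}$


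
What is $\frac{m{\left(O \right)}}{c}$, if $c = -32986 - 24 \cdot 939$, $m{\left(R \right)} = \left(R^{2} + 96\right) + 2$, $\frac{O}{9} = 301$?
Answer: $- \frac{7338779}{55522} \approx -132.18$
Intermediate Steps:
$O = 2709$ ($O = 9 \cdot 301 = 2709$)
$m{\left(R \right)} = 98 + R^{2}$ ($m{\left(R \right)} = \left(96 + R^{2}\right) + 2 = 98 + R^{2}$)
$c = -55522$ ($c = -32986 - 22536 = -55522$)
$\frac{m{\left(O \right)}}{c} = \frac{98 + 2709^{2}}{-55522} = \left(98 + 7338681\right) \left(- \frac{1}{55522}\right) = 7338779 \left(- \frac{1}{55522}\right) = - \frac{7338779}{55522}$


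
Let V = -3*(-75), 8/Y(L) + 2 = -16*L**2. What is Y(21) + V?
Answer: 794021/3529 ≈ 225.00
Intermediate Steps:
Y(L) = 8/(-2 - 16*L**2)
V = 225 (V = -1*(-225) = 225)
Y(21) + V = -4/(1 + 8*21**2) + 225 = -4/(1 + 8*441) + 225 = -4/(1 + 3528) + 225 = -4/3529 + 225 = 794021/3529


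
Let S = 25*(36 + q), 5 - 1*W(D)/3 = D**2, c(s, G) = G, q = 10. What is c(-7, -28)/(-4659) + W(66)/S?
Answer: -60781727/5357850 ≈ -11.344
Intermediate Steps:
W(D) = 15 - 3*D**2
S = 1150 (S = 25*(36 + 10) = 25*46 = 1150)
c(-7, -28)/(-4659) + W(66)/S = -28/(-4659) + (15 - 3*66**2)/1150 = -28*(-1/4659) + (15 - 3*4356)*(1/1150) = 28/4659 + (15 - 13068)*(1/1150) = 28/4659 - 13053*1/1150 = 28/4659 - 13053/1150 = -60781727/5357850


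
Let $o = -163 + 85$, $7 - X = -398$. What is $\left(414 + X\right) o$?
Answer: $-63882$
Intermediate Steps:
$X = 405$ ($X = 7 - -398 = 7 + 398 = 405$)
$o = -78$
$\left(414 + X\right) o = \left(414 + 405\right) \left(-78\right) = 819 \left(-78\right) = -63882$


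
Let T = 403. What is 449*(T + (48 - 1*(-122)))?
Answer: 257277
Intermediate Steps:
449*(T + (48 - 1*(-122))) = 449*(403 + (48 - 1*(-122))) = 449*(403 + (48 + 122)) = 449*(403 + 170) = 449*573 = 257277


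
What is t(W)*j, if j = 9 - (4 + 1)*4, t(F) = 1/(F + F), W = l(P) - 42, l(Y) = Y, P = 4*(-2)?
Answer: 11/100 ≈ 0.11000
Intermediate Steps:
P = -8
W = -50 (W = -8 - 42 = -50)
t(F) = 1/(2*F)
j = -11 (j = 9 - 5*4 = 9 - 1*20 = 9 - 20 = -11)
t(W)*j = ((½)/(-50))*(-11) = ((½)*(-1/50))*(-11) = -1/100*(-11) = 11/100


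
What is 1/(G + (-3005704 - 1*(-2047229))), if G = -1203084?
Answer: -1/2161559 ≈ -4.6263e-7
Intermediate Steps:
1/(G + (-3005704 - 1*(-2047229))) = 1/(-1203084 + (-3005704 - 1*(-2047229))) = 1/(-1203084 + (-3005704 + 2047229)) = 1/(-1203084 - 958475) = 1/(-2161559) = -1/2161559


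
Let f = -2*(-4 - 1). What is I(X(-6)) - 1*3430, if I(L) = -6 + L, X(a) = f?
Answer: -3426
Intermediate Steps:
f = 10 (f = -2*(-5) = 10)
X(a) = 10
I(X(-6)) - 1*3430 = (-6 + 10) - 1*3430 = 4 - 3430 = -3426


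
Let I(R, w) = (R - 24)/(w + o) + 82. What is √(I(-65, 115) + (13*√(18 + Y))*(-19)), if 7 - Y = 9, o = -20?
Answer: I*√8185105/95 ≈ 30.115*I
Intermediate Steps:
Y = -2 (Y = 7 - 1*9 = 7 - 9 = -2)
I(R, w) = 82 + (-24 + R)/(-20 + w) (I(R, w) = (R - 24)/(w - 20) + 82 = (-24 + R)/(-20 + w) + 82 = 82 + (-24 + R)/(-20 + w))
√(I(-65, 115) + (13*√(18 + Y))*(-19)) = √((-1664 - 65 + 82*115)/(-20 + 115) + (13*√(18 - 2))*(-19)) = √((-1664 - 65 + 9430)/95 + (13*√16)*(-19)) = √((1/95)*7701 + (13*4)*(-19)) = √(7701/95 + 52*(-19)) = √(7701/95 - 988) = √(-86159/95) = I*√8185105/95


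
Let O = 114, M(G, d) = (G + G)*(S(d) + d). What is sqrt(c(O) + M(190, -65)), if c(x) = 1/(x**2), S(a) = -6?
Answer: I*sqrt(350632079)/114 ≈ 164.26*I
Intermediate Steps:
M(G, d) = 2*G*(-6 + d) (M(G, d) = (G + G)*(-6 + d) = (2*G)*(-6 + d) = 2*G*(-6 + d))
c(x) = x**(-2)
sqrt(c(O) + M(190, -65)) = sqrt(114**(-2) + 2*190*(-6 - 65)) = sqrt(1/12996 + 2*190*(-71)) = sqrt(1/12996 - 26980) = sqrt(-350632079/12996) = I*sqrt(350632079)/114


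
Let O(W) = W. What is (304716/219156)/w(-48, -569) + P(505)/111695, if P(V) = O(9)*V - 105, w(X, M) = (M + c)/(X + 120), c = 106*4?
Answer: -38490760464/59156687765 ≈ -0.65066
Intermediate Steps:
c = 424
w(X, M) = (424 + M)/(120 + X) (w(X, M) = (M + 424)/(X + 120) = (424 + M)/(120 + X))
P(V) = -105 + 9*V (P(V) = 9*V - 105 = -105 + 9*V)
(304716/219156)/w(-48, -569) + P(505)/111695 = (304716/219156)/(((424 - 569)/(120 - 48))) + (-105 + 9*505)/111695 = (304716*(1/219156))/((-145/72)) + (-105 + 4545)*(1/111695) = 25393/(18263*(((1/72)*(-145)))) + 4440*(1/111695) = 25393/(18263*(-145/72)) + 888/22339 = (25393/18263)*(-72/145) + 888/22339 = -1828296/2648135 + 888/22339 = -38490760464/59156687765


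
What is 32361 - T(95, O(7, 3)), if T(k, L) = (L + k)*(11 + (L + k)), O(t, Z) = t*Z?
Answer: 17629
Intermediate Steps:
O(t, Z) = Z*t
T(k, L) = (L + k)*(11 + L + k)
32361 - T(95, O(7, 3)) = 32361 - ((3*7)**2 + 95**2 + 11*(3*7) + 11*95 + 2*(3*7)*95) = 32361 - (21**2 + 9025 + 11*21 + 1045 + 2*21*95) = 32361 - (441 + 9025 + 231 + 1045 + 3990) = 32361 - 1*14732 = 32361 - 14732 = 17629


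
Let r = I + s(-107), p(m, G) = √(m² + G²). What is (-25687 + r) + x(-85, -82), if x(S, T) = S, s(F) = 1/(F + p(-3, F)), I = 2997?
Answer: -204868/9 + √11458/9 ≈ -22751.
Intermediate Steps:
p(m, G) = √(G² + m²)
s(F) = 1/(F + √(9 + F²)) (s(F) = 1/(F + √(F² + (-3)²)) = 1/(F + √(F² + 9)) = 1/(F + √(9 + F²)))
r = 2997 + 1/(-107 + √11458) (r = 2997 + 1/(-107 + √(9 + (-107)²)) = 2997 + 1/(-107 + √(9 + 11449)) = 2997 + 1/(-107 + √11458) ≈ 3020.8)
(-25687 + r) + x(-85, -82) = (-25687 + (27080/9 + √11458/9)) - 85 = (-204103/9 + √11458/9) - 85 = -204868/9 + √11458/9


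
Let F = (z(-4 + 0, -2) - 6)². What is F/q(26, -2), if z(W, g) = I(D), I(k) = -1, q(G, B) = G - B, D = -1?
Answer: 7/4 ≈ 1.7500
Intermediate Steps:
z(W, g) = -1
F = 49 (F = (-1 - 6)² = (-7)² = 49)
F/q(26, -2) = 49/(26 - 1*(-2)) = 49/(26 + 2) = 49/28 = 49*(1/28) = 7/4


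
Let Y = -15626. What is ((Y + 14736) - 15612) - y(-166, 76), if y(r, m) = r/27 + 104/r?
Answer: -36965800/2241 ≈ -16495.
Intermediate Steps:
y(r, m) = 104/r + r/27 (y(r, m) = r*(1/27) + 104/r = r/27 + 104/r = 104/r + r/27)
((Y + 14736) - 15612) - y(-166, 76) = ((-15626 + 14736) - 15612) - (104/(-166) + (1/27)*(-166)) = (-890 - 15612) - (104*(-1/166) - 166/27) = -16502 - (-52/83 - 166/27) = -16502 - 1*(-15182/2241) = -16502 + 15182/2241 = -36965800/2241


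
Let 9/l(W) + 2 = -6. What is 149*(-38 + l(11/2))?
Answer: -46637/8 ≈ -5829.6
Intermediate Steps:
l(W) = -9/8 (l(W) = 9/(-2 - 6) = 9/(-8) = 9*(-⅛) = -9/8)
149*(-38 + l(11/2)) = 149*(-38 - 9/8) = 149*(-313/8) = -46637/8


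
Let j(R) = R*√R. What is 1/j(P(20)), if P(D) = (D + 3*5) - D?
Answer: √15/225 ≈ 0.017213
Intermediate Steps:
P(D) = 15 (P(D) = (D + 15) - D = (15 + D) - D = 15)
j(R) = R^(3/2)
1/j(P(20)) = 1/(15^(3/2)) = 1/(15*√15) = √15/225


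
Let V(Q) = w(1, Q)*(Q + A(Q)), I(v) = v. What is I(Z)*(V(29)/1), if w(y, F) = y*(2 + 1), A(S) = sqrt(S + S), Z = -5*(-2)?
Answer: 870 + 30*sqrt(58) ≈ 1098.5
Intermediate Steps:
Z = 10
A(S) = sqrt(2)*sqrt(S) (A(S) = sqrt(2*S) = sqrt(2)*sqrt(S))
w(y, F) = 3*y (w(y, F) = y*3 = 3*y)
V(Q) = 3*Q + 3*sqrt(2)*sqrt(Q) (V(Q) = (3*1)*(Q + sqrt(2)*sqrt(Q)) = 3*(Q + sqrt(2)*sqrt(Q)) = 3*Q + 3*sqrt(2)*sqrt(Q))
I(Z)*(V(29)/1) = 10*((3*29 + 3*sqrt(2)*sqrt(29))/1) = 10*((87 + 3*sqrt(58))*1) = 10*(87 + 3*sqrt(58)) = 870 + 30*sqrt(58)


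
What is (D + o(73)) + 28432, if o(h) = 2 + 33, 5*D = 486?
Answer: 142821/5 ≈ 28564.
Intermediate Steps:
D = 486/5 (D = (⅕)*486 = 486/5 ≈ 97.200)
o(h) = 35
(D + o(73)) + 28432 = (486/5 + 35) + 28432 = 661/5 + 28432 = 142821/5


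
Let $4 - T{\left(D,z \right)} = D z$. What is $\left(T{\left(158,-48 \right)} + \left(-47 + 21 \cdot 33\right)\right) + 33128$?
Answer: $41362$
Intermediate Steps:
$T{\left(D,z \right)} = 4 - D z$
$\left(T{\left(158,-48 \right)} + \left(-47 + 21 \cdot 33\right)\right) + 33128 = \left(\left(4 - 158 \left(-48\right)\right) + \left(-47 + 21 \cdot 33\right)\right) + 33128 = \left(\left(4 + 7584\right) + \left(-47 + 693\right)\right) + 33128 = \left(7588 + 646\right) + 33128 = 8234 + 33128 = 41362$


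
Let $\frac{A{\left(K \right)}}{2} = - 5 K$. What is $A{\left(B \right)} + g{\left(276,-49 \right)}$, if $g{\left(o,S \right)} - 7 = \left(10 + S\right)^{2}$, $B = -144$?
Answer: $2968$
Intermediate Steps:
$g{\left(o,S \right)} = 7 + \left(10 + S\right)^{2}$
$A{\left(K \right)} = - 10 K$ ($A{\left(K \right)} = 2 \left(- 5 K\right) = - 10 K$)
$A{\left(B \right)} + g{\left(276,-49 \right)} = \left(-10\right) \left(-144\right) + \left(7 + \left(10 - 49\right)^{2}\right) = 1440 + \left(7 + \left(-39\right)^{2}\right) = 1440 + \left(7 + 1521\right) = 1440 + 1528 = 2968$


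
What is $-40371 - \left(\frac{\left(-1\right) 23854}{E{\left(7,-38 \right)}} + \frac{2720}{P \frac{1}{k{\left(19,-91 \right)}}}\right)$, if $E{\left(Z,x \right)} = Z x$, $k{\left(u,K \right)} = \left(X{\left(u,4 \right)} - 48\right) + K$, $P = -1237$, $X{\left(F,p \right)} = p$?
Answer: $- \frac{6705468590}{164521} \approx -40758.0$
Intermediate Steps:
$k{\left(u,K \right)} = -44 + K$ ($k{\left(u,K \right)} = \left(4 - 48\right) + K = -44 + K$)
$-40371 - \left(\frac{\left(-1\right) 23854}{E{\left(7,-38 \right)}} + \frac{2720}{P \frac{1}{k{\left(19,-91 \right)}}}\right) = -40371 - \left(\frac{\left(-1\right) 23854}{7 \left(-38\right)} + \frac{2720}{\left(-1237\right) \frac{1}{-44 - 91}}\right) = -40371 - \left(- \frac{23854}{-266} + \frac{2720}{\left(-1237\right) \frac{1}{-135}}\right) = -40371 - \left(\left(-23854\right) \left(- \frac{1}{266}\right) + \frac{2720}{\left(-1237\right) \left(- \frac{1}{135}\right)}\right) = -40371 - \left(\frac{11927}{133} + \frac{2720}{\frac{1237}{135}}\right) = -40371 - \left(\frac{11927}{133} + 2720 \cdot \frac{135}{1237}\right) = -40371 - \left(\frac{11927}{133} + \frac{367200}{1237}\right) = -40371 - \frac{63591299}{164521} = - \frac{6705468590}{164521}$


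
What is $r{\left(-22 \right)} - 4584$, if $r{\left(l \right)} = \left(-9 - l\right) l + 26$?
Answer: $-4844$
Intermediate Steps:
$r{\left(l \right)} = 26 + l \left(-9 - l\right)$ ($r{\left(l \right)} = l \left(-9 - l\right) + 26 = 26 + l \left(-9 - l\right)$)
$r{\left(-22 \right)} - 4584 = \left(26 - \left(-22\right)^{2} - -198\right) - 4584 = \left(26 - 484 + 198\right) - 4584 = -260 - 4584 = -4844$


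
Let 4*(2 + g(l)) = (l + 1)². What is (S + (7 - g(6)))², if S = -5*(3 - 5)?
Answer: 729/16 ≈ 45.563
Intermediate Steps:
g(l) = -2 + (1 + l)²/4 (g(l) = -2 + (l + 1)²/4 = -2 + (1 + l)²/4)
S = 10 (S = -5*(-2) = 10)
(S + (7 - g(6)))² = (10 + (7 - (-2 + (1 + 6)²/4)))² = (10 + (7 - (-2 + (¼)*7²)))² = (10 + (7 - (-2 + (¼)*49)))² = (10 + (7 - (-2 + 49/4)))² = (10 + (7 - 1*41/4))² = (10 + (7 - 41/4))² = (10 - 13/4)² = (27/4)² = 729/16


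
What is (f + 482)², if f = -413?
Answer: 4761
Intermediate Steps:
(f + 482)² = (-413 + 482)² = 69² = 4761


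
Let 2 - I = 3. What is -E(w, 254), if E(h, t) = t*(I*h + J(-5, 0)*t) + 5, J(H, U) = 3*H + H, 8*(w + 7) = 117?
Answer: 5169007/4 ≈ 1.2923e+6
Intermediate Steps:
I = -1 (I = 2 - 1*3 = 2 - 3 = -1)
w = 61/8 (w = -7 + (⅛)*117 = -7 + 117/8 = 61/8 ≈ 7.6250)
J(H, U) = 4*H
E(h, t) = 5 + t*(-h - 20*t) (E(h, t) = t*(-h + (4*(-5))*t) + 5 = t*(-h - 20*t) + 5 = 5 + t*(-h - 20*t))
-E(w, 254) = -(5 - 20*254² - 1*61/8*254) = -(5 - 20*64516 - 7747/4) = -(5 - 1290320 - 7747/4) = -1*(-5169007/4) = 5169007/4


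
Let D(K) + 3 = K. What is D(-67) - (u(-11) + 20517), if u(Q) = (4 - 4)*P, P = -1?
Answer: -20587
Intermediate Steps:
u(Q) = 0 (u(Q) = (4 - 4)*(-1) = 0*(-1) = 0)
D(K) = -3 + K
D(-67) - (u(-11) + 20517) = (-3 - 67) - (0 + 20517) = -70 - 1*20517 = -70 - 20517 = -20587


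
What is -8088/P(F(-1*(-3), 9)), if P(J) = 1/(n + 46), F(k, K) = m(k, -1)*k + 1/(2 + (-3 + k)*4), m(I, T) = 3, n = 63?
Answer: -881592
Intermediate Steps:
F(k, K) = 1/(-10 + 4*k) + 3*k (F(k, K) = 3*k + 1/(2 + (-3 + k)*4) = 3*k + 1/(2 + (-12 + 4*k)) = 3*k + 1/(-10 + 4*k) = 1/(-10 + 4*k) + 3*k)
P(J) = 1/109 (P(J) = 1/(63 + 46) = 1/109)
-8088/P(F(-1*(-3), 9)) = -8088/1/109 = -8088*109 = -881592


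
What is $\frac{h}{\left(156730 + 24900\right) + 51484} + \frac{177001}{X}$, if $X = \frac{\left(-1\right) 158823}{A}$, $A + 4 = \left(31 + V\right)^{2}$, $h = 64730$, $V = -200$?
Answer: $- \frac{1335931787494}{41977171} \approx -31825.0$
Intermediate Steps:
$A = 28557$ ($A = -4 + \left(31 - 200\right)^{2} = -4 + \left(-169\right)^{2} = -4 + 28561 = 28557$)
$X = - \frac{17647}{3173}$ ($X = \frac{\left(-1\right) 158823}{28557} = \left(-158823\right) \frac{1}{28557} = - \frac{17647}{3173} \approx -5.5616$)
$\frac{h}{\left(156730 + 24900\right) + 51484} + \frac{177001}{X} = \frac{64730}{\left(156730 + 24900\right) + 51484} + \frac{177001}{- \frac{17647}{3173}} = \frac{64730}{181630 + 51484} + 177001 \left(- \frac{3173}{17647}\right) = \frac{64730}{233114} - \frac{561624173}{17647} = 64730 \cdot \frac{1}{233114} - \frac{561624173}{17647} = \frac{32365}{116557} - \frac{561624173}{17647} = - \frac{1335931787494}{41977171}$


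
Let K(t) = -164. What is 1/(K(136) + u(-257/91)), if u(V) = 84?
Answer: -1/80 ≈ -0.012500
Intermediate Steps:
1/(K(136) + u(-257/91)) = 1/(-164 + 84) = 1/(-80) = -1/80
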